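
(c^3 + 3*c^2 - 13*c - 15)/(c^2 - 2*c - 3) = c + 5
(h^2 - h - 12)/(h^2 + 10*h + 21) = (h - 4)/(h + 7)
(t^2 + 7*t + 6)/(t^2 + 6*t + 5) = (t + 6)/(t + 5)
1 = 1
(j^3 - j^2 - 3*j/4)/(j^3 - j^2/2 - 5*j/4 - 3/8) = 2*j/(2*j + 1)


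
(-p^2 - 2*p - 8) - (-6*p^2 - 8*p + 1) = 5*p^2 + 6*p - 9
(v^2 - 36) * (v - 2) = v^3 - 2*v^2 - 36*v + 72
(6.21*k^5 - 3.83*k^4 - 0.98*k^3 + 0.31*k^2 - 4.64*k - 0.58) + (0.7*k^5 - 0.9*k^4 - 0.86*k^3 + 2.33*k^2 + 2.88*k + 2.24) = 6.91*k^5 - 4.73*k^4 - 1.84*k^3 + 2.64*k^2 - 1.76*k + 1.66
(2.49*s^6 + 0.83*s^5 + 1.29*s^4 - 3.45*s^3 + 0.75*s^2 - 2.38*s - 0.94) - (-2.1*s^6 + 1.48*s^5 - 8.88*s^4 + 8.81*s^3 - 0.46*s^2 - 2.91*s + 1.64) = 4.59*s^6 - 0.65*s^5 + 10.17*s^4 - 12.26*s^3 + 1.21*s^2 + 0.53*s - 2.58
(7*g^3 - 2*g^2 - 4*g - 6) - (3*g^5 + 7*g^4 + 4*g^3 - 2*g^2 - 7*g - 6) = -3*g^5 - 7*g^4 + 3*g^3 + 3*g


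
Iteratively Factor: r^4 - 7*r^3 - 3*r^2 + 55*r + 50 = (r - 5)*(r^3 - 2*r^2 - 13*r - 10) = (r - 5)*(r + 1)*(r^2 - 3*r - 10) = (r - 5)*(r + 1)*(r + 2)*(r - 5)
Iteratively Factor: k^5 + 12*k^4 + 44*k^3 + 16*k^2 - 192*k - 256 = (k + 4)*(k^4 + 8*k^3 + 12*k^2 - 32*k - 64) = (k + 2)*(k + 4)*(k^3 + 6*k^2 - 32) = (k + 2)*(k + 4)^2*(k^2 + 2*k - 8) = (k - 2)*(k + 2)*(k + 4)^2*(k + 4)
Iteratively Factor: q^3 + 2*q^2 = (q)*(q^2 + 2*q) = q^2*(q + 2)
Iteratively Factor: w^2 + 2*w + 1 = (w + 1)*(w + 1)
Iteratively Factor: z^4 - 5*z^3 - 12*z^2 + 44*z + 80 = (z + 2)*(z^3 - 7*z^2 + 2*z + 40) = (z - 4)*(z + 2)*(z^2 - 3*z - 10) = (z - 4)*(z + 2)^2*(z - 5)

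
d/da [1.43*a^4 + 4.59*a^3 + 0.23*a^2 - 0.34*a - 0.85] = 5.72*a^3 + 13.77*a^2 + 0.46*a - 0.34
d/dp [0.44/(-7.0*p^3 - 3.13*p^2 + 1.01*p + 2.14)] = (9.24*p^2 + 2.7544*p - 0.4444)/(7.0*p^3 + 3.13*p^2 - 1.01*p - 2.14)^2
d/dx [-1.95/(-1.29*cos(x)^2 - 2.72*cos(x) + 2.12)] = (5.031*cos(x) + 5.304)*sin(x)/(1.29*cos(x)^2 + 2.72*cos(x) - 2.12)^2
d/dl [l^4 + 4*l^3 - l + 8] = 4*l^3 + 12*l^2 - 1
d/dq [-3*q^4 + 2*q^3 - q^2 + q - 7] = -12*q^3 + 6*q^2 - 2*q + 1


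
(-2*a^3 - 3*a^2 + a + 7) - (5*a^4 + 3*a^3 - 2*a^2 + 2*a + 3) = -5*a^4 - 5*a^3 - a^2 - a + 4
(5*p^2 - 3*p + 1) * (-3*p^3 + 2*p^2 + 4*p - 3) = -15*p^5 + 19*p^4 + 11*p^3 - 25*p^2 + 13*p - 3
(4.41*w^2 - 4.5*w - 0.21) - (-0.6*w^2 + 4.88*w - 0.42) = 5.01*w^2 - 9.38*w + 0.21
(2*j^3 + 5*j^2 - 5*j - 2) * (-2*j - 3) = -4*j^4 - 16*j^3 - 5*j^2 + 19*j + 6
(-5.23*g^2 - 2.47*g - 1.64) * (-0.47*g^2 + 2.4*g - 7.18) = 2.4581*g^4 - 11.3911*g^3 + 32.3942*g^2 + 13.7986*g + 11.7752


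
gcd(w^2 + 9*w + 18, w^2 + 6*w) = w + 6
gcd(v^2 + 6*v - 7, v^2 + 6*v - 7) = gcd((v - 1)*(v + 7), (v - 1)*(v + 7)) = v^2 + 6*v - 7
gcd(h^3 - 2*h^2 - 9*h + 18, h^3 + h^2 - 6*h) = h^2 + h - 6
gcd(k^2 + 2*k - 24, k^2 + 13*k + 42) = k + 6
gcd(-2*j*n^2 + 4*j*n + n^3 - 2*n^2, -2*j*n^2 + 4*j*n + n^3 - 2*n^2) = 2*j*n^2 - 4*j*n - n^3 + 2*n^2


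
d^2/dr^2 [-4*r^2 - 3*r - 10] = -8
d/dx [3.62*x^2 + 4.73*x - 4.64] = 7.24*x + 4.73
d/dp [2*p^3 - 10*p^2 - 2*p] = 6*p^2 - 20*p - 2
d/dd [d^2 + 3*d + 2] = 2*d + 3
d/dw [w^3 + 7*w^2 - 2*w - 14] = 3*w^2 + 14*w - 2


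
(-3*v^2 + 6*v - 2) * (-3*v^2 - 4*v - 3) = 9*v^4 - 6*v^3 - 9*v^2 - 10*v + 6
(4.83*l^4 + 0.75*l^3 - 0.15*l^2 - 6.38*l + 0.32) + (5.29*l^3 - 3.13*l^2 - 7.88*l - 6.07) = 4.83*l^4 + 6.04*l^3 - 3.28*l^2 - 14.26*l - 5.75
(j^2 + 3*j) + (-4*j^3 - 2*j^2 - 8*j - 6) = -4*j^3 - j^2 - 5*j - 6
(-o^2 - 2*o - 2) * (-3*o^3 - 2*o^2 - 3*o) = 3*o^5 + 8*o^4 + 13*o^3 + 10*o^2 + 6*o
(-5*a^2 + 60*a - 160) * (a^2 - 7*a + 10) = -5*a^4 + 95*a^3 - 630*a^2 + 1720*a - 1600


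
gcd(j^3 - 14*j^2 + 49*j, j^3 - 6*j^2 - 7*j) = j^2 - 7*j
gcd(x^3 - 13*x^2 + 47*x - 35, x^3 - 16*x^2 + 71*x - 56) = x^2 - 8*x + 7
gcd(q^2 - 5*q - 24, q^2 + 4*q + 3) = q + 3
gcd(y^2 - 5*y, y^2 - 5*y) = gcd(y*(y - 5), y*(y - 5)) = y^2 - 5*y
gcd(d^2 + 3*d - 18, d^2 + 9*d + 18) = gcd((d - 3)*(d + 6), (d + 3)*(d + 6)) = d + 6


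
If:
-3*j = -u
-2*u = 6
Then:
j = -1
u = -3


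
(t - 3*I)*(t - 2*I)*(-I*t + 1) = -I*t^3 - 4*t^2 + I*t - 6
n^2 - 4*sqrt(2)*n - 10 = (n - 5*sqrt(2))*(n + sqrt(2))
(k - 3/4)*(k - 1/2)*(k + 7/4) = k^3 + k^2/2 - 29*k/16 + 21/32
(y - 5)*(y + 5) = y^2 - 25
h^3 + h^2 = h^2*(h + 1)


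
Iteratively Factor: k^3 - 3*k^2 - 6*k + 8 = (k + 2)*(k^2 - 5*k + 4) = (k - 1)*(k + 2)*(k - 4)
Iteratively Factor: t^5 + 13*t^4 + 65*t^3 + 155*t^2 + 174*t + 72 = (t + 1)*(t^4 + 12*t^3 + 53*t^2 + 102*t + 72) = (t + 1)*(t + 3)*(t^3 + 9*t^2 + 26*t + 24) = (t + 1)*(t + 3)^2*(t^2 + 6*t + 8) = (t + 1)*(t + 3)^2*(t + 4)*(t + 2)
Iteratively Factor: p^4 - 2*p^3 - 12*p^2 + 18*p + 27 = (p + 1)*(p^3 - 3*p^2 - 9*p + 27) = (p + 1)*(p + 3)*(p^2 - 6*p + 9) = (p - 3)*(p + 1)*(p + 3)*(p - 3)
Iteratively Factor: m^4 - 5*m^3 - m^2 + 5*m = (m - 5)*(m^3 - m) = m*(m - 5)*(m^2 - 1) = m*(m - 5)*(m + 1)*(m - 1)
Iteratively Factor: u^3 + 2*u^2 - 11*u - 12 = (u + 4)*(u^2 - 2*u - 3) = (u - 3)*(u + 4)*(u + 1)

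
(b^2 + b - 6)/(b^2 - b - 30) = (-b^2 - b + 6)/(-b^2 + b + 30)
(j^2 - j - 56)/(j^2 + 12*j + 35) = (j - 8)/(j + 5)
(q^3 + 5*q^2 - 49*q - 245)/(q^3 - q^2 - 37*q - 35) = (q + 7)/(q + 1)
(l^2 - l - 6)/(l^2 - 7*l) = (l^2 - l - 6)/(l*(l - 7))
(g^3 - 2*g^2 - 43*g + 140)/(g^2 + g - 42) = (g^2 - 9*g + 20)/(g - 6)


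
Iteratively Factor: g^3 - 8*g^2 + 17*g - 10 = (g - 5)*(g^2 - 3*g + 2) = (g - 5)*(g - 2)*(g - 1)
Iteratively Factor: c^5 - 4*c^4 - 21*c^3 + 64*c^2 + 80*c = (c + 4)*(c^4 - 8*c^3 + 11*c^2 + 20*c) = c*(c + 4)*(c^3 - 8*c^2 + 11*c + 20) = c*(c - 5)*(c + 4)*(c^2 - 3*c - 4) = c*(c - 5)*(c - 4)*(c + 4)*(c + 1)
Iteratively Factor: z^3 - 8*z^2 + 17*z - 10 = (z - 2)*(z^2 - 6*z + 5) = (z - 2)*(z - 1)*(z - 5)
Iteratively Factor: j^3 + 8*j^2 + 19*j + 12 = (j + 4)*(j^2 + 4*j + 3) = (j + 1)*(j + 4)*(j + 3)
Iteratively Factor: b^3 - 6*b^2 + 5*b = (b - 5)*(b^2 - b) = b*(b - 5)*(b - 1)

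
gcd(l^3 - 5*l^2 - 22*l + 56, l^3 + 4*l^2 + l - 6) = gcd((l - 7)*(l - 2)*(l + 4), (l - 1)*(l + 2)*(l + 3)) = 1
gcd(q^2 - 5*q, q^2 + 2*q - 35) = q - 5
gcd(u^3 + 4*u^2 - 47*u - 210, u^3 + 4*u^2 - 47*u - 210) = u^3 + 4*u^2 - 47*u - 210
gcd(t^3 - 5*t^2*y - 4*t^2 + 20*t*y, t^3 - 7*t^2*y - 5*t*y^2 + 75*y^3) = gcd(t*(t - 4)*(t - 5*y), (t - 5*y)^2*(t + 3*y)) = -t + 5*y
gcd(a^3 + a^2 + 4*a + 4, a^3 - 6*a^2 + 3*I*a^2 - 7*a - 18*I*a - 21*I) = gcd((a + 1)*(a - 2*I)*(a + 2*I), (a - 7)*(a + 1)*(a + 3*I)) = a + 1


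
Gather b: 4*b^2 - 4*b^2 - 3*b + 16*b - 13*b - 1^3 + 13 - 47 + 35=0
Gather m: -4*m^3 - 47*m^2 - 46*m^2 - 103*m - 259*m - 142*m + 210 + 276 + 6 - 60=-4*m^3 - 93*m^2 - 504*m + 432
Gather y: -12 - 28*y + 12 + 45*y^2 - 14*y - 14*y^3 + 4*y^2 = -14*y^3 + 49*y^2 - 42*y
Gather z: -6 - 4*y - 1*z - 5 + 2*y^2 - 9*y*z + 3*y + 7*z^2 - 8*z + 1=2*y^2 - y + 7*z^2 + z*(-9*y - 9) - 10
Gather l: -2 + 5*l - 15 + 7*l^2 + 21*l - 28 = 7*l^2 + 26*l - 45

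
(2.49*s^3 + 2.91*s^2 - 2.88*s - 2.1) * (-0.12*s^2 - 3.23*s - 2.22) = -0.2988*s^5 - 8.3919*s^4 - 14.5815*s^3 + 3.0942*s^2 + 13.1766*s + 4.662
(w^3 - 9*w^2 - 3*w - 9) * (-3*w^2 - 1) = -3*w^5 + 27*w^4 + 8*w^3 + 36*w^2 + 3*w + 9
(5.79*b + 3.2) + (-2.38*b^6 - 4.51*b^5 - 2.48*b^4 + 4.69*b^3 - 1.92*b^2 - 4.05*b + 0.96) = -2.38*b^6 - 4.51*b^5 - 2.48*b^4 + 4.69*b^3 - 1.92*b^2 + 1.74*b + 4.16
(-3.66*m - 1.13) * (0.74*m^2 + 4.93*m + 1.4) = -2.7084*m^3 - 18.88*m^2 - 10.6949*m - 1.582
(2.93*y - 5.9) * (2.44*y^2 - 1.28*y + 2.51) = 7.1492*y^3 - 18.1464*y^2 + 14.9063*y - 14.809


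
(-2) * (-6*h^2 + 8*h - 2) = 12*h^2 - 16*h + 4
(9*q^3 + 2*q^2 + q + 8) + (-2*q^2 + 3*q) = 9*q^3 + 4*q + 8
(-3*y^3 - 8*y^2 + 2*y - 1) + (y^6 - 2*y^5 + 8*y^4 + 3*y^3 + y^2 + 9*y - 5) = y^6 - 2*y^5 + 8*y^4 - 7*y^2 + 11*y - 6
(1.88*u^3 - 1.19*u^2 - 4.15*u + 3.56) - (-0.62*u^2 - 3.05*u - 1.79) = 1.88*u^3 - 0.57*u^2 - 1.1*u + 5.35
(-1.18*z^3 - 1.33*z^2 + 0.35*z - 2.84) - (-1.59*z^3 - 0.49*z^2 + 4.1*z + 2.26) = 0.41*z^3 - 0.84*z^2 - 3.75*z - 5.1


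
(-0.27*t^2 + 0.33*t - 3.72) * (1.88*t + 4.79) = -0.5076*t^3 - 0.6729*t^2 - 5.4129*t - 17.8188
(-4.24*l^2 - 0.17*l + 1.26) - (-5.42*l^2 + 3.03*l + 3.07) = 1.18*l^2 - 3.2*l - 1.81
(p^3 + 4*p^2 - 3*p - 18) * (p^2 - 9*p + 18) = p^5 - 5*p^4 - 21*p^3 + 81*p^2 + 108*p - 324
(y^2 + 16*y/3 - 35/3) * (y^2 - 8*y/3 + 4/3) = y^4 + 8*y^3/3 - 221*y^2/9 + 344*y/9 - 140/9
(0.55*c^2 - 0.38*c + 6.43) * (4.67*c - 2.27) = 2.5685*c^3 - 3.0231*c^2 + 30.8907*c - 14.5961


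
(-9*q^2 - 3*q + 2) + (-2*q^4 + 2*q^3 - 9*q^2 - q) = -2*q^4 + 2*q^3 - 18*q^2 - 4*q + 2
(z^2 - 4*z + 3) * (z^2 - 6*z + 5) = z^4 - 10*z^3 + 32*z^2 - 38*z + 15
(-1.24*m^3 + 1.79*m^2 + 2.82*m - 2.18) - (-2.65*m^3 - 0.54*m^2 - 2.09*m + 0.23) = 1.41*m^3 + 2.33*m^2 + 4.91*m - 2.41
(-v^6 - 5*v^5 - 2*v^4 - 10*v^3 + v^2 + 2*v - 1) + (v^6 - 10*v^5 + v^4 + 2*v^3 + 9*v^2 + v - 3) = -15*v^5 - v^4 - 8*v^3 + 10*v^2 + 3*v - 4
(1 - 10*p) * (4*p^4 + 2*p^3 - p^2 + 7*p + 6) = -40*p^5 - 16*p^4 + 12*p^3 - 71*p^2 - 53*p + 6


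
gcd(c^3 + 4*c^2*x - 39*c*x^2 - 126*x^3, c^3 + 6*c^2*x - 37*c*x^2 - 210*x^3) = -c^2 - c*x + 42*x^2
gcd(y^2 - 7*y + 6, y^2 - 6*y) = y - 6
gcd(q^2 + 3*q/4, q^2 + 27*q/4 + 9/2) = q + 3/4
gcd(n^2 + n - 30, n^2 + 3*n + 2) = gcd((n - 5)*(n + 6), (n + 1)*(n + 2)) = 1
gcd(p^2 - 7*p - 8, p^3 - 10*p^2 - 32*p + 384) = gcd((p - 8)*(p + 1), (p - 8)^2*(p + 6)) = p - 8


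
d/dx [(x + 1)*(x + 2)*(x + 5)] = 3*x^2 + 16*x + 17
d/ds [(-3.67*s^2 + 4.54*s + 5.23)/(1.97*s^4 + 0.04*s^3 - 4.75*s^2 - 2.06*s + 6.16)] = (14.4598*s^5 - 26.6846*s^4 - 41.5756*s^3 + 28.4976*s^2 + 4.4706*s + 38.7402)/(3.8809*s^8 + 0.1576*s^7 - 18.7134*s^6 - 8.4964*s^5 + 46.6681*s^4 + 20.0628*s^3 - 54.2764*s^2 - 25.3792*s + 37.9456)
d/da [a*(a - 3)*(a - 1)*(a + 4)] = 4*a^3 - 26*a + 12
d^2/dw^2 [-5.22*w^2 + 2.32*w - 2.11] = -10.4400000000000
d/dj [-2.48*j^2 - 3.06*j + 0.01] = -4.96*j - 3.06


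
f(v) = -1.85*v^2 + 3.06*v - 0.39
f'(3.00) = -8.04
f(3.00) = -7.86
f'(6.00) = -19.14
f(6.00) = -48.63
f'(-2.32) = 11.64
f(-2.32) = -17.45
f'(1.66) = -3.08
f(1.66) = -0.41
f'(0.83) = -0.01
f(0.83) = 0.88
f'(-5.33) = 22.78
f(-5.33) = -69.26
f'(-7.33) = 30.18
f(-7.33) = -122.22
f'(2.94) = -7.82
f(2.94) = -7.38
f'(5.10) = -15.81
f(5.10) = -32.90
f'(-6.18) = 25.93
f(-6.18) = -89.96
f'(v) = 3.06 - 3.7*v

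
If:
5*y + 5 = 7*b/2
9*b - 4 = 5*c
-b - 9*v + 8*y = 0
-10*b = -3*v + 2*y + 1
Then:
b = -25/148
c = -817/740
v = -433/444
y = -331/296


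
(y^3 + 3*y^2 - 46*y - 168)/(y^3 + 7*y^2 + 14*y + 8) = (y^2 - y - 42)/(y^2 + 3*y + 2)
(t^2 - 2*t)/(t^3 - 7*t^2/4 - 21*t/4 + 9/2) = 4*t*(t - 2)/(4*t^3 - 7*t^2 - 21*t + 18)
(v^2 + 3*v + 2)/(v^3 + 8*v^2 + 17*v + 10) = 1/(v + 5)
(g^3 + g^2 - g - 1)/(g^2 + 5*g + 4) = (g^2 - 1)/(g + 4)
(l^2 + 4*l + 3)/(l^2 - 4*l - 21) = (l + 1)/(l - 7)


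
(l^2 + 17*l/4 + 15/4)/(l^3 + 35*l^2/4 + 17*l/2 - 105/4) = (4*l + 5)/(4*l^2 + 23*l - 35)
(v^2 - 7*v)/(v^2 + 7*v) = (v - 7)/(v + 7)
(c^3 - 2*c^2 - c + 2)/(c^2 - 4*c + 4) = (c^2 - 1)/(c - 2)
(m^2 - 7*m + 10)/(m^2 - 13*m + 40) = (m - 2)/(m - 8)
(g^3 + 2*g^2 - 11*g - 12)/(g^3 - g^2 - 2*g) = (g^2 + g - 12)/(g*(g - 2))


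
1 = 1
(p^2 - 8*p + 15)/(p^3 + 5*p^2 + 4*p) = (p^2 - 8*p + 15)/(p*(p^2 + 5*p + 4))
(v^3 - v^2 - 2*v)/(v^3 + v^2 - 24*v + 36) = v*(v + 1)/(v^2 + 3*v - 18)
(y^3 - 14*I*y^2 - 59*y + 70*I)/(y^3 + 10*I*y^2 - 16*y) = (y^3 - 14*I*y^2 - 59*y + 70*I)/(y*(y^2 + 10*I*y - 16))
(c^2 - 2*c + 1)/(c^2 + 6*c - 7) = (c - 1)/(c + 7)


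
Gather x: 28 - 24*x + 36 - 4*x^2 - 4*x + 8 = -4*x^2 - 28*x + 72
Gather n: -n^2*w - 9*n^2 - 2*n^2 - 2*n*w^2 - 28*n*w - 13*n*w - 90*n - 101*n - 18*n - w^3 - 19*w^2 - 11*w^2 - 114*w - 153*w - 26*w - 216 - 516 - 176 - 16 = n^2*(-w - 11) + n*(-2*w^2 - 41*w - 209) - w^3 - 30*w^2 - 293*w - 924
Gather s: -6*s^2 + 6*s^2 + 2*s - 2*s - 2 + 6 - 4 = 0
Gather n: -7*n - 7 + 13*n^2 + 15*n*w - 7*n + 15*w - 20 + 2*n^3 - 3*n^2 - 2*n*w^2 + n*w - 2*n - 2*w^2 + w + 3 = 2*n^3 + 10*n^2 + n*(-2*w^2 + 16*w - 16) - 2*w^2 + 16*w - 24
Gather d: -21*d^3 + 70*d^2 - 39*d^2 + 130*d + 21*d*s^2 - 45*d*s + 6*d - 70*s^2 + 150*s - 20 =-21*d^3 + 31*d^2 + d*(21*s^2 - 45*s + 136) - 70*s^2 + 150*s - 20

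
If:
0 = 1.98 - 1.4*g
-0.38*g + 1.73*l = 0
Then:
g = 1.41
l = 0.31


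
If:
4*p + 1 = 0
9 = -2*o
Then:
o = -9/2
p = -1/4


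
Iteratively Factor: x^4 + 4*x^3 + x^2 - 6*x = (x + 2)*(x^3 + 2*x^2 - 3*x) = (x - 1)*(x + 2)*(x^2 + 3*x) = (x - 1)*(x + 2)*(x + 3)*(x)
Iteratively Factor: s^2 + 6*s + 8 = (s + 4)*(s + 2)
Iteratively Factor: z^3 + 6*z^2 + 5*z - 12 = (z - 1)*(z^2 + 7*z + 12) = (z - 1)*(z + 3)*(z + 4)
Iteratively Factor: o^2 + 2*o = (o + 2)*(o)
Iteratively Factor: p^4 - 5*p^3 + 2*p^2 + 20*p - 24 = (p - 2)*(p^3 - 3*p^2 - 4*p + 12) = (p - 3)*(p - 2)*(p^2 - 4) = (p - 3)*(p - 2)*(p + 2)*(p - 2)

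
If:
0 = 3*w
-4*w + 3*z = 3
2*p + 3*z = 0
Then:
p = -3/2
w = 0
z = 1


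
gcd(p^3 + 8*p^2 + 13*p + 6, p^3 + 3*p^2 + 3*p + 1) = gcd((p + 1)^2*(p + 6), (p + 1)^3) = p^2 + 2*p + 1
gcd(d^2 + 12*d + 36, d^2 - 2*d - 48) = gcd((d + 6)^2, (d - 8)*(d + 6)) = d + 6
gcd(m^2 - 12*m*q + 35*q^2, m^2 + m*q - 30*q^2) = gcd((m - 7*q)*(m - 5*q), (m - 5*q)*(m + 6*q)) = -m + 5*q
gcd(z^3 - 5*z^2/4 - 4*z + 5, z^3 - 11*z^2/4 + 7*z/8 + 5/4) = z^2 - 13*z/4 + 5/2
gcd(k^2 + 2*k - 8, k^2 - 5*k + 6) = k - 2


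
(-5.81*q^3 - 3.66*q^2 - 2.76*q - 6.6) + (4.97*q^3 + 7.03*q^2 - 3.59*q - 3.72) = -0.84*q^3 + 3.37*q^2 - 6.35*q - 10.32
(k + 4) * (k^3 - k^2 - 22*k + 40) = k^4 + 3*k^3 - 26*k^2 - 48*k + 160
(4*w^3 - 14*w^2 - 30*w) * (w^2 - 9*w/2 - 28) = 4*w^5 - 32*w^4 - 79*w^3 + 527*w^2 + 840*w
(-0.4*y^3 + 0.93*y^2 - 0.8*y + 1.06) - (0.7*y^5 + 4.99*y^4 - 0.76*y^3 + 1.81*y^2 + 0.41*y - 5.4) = -0.7*y^5 - 4.99*y^4 + 0.36*y^3 - 0.88*y^2 - 1.21*y + 6.46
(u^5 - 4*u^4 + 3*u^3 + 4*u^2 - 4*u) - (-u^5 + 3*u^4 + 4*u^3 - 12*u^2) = 2*u^5 - 7*u^4 - u^3 + 16*u^2 - 4*u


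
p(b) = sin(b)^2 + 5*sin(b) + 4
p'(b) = 2*sin(b)*cos(b) + 5*cos(b)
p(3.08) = 4.31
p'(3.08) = -5.11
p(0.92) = 8.61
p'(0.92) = 3.99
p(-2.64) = 1.83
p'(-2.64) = -3.54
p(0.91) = 8.57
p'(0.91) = 4.04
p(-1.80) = 0.08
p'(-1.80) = -0.69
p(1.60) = 10.00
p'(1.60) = -0.20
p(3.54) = 2.21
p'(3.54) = -3.89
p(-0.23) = 2.91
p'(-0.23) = 4.42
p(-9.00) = 2.11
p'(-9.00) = -3.80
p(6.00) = 2.68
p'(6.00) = 4.26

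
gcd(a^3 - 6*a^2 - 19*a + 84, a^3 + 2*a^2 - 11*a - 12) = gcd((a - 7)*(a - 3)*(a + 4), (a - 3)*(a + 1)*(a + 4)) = a^2 + a - 12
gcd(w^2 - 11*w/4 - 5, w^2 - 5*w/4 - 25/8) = w + 5/4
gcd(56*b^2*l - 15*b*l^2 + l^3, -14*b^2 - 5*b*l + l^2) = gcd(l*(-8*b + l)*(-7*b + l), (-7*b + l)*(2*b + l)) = 7*b - l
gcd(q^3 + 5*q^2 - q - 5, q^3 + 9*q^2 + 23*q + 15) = q^2 + 6*q + 5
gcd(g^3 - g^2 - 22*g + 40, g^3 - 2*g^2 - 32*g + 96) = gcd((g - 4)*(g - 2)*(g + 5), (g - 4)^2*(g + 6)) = g - 4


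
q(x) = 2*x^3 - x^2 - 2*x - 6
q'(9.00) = 466.00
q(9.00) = 1353.00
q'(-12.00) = 886.00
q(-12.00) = -3582.00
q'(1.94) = 16.70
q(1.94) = 0.96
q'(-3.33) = 71.19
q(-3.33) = -84.28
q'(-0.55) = 0.92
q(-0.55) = -5.54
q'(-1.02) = 6.28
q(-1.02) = -7.12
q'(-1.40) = 12.56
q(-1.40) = -10.65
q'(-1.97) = 25.23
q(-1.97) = -21.23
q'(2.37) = 26.96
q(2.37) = 10.27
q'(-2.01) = 26.26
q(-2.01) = -22.26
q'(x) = 6*x^2 - 2*x - 2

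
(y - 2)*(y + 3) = y^2 + y - 6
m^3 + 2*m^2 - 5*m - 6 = (m - 2)*(m + 1)*(m + 3)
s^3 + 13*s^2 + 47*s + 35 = (s + 1)*(s + 5)*(s + 7)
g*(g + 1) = g^2 + g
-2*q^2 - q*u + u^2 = (-2*q + u)*(q + u)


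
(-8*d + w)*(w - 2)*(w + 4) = -8*d*w^2 - 16*d*w + 64*d + w^3 + 2*w^2 - 8*w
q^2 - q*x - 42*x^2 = (q - 7*x)*(q + 6*x)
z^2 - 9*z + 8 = (z - 8)*(z - 1)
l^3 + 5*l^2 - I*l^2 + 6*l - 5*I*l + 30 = (l + 5)*(l - 3*I)*(l + 2*I)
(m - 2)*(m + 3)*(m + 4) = m^3 + 5*m^2 - 2*m - 24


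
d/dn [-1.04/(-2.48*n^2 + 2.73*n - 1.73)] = (2.8392 - 5.1584*n)/(2.48*n^2 - 2.73*n + 1.73)^2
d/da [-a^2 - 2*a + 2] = -2*a - 2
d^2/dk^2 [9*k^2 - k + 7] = 18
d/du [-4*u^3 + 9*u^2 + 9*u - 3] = -12*u^2 + 18*u + 9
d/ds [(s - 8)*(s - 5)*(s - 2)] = 3*s^2 - 30*s + 66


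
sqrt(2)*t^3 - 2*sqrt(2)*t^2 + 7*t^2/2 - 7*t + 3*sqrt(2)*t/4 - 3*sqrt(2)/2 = (t - 2)*(t + 3*sqrt(2)/2)*(sqrt(2)*t + 1/2)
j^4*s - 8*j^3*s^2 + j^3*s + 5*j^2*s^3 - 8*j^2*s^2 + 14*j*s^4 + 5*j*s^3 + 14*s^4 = (j - 7*s)*(j - 2*s)*(j + s)*(j*s + s)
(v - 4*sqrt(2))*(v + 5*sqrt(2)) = v^2 + sqrt(2)*v - 40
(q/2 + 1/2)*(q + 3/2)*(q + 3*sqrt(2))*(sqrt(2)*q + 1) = sqrt(2)*q^4/2 + 5*sqrt(2)*q^3/4 + 7*q^3/2 + 9*sqrt(2)*q^2/4 + 35*q^2/4 + 21*q/4 + 15*sqrt(2)*q/4 + 9*sqrt(2)/4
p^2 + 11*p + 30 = (p + 5)*(p + 6)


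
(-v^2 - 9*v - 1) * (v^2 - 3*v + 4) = -v^4 - 6*v^3 + 22*v^2 - 33*v - 4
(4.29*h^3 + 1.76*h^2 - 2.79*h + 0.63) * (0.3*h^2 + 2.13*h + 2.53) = 1.287*h^5 + 9.6657*h^4 + 13.7655*h^3 - 1.3009*h^2 - 5.7168*h + 1.5939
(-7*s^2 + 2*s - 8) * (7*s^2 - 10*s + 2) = -49*s^4 + 84*s^3 - 90*s^2 + 84*s - 16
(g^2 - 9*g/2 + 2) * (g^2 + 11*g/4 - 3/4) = g^4 - 7*g^3/4 - 89*g^2/8 + 71*g/8 - 3/2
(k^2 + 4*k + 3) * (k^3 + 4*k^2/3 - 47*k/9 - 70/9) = k^5 + 16*k^4/3 + 28*k^3/9 - 74*k^2/3 - 421*k/9 - 70/3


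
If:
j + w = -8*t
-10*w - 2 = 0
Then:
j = 1/5 - 8*t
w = -1/5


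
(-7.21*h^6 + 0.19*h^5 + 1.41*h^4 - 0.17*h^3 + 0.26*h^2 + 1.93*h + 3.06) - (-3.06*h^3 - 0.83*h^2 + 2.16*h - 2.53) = -7.21*h^6 + 0.19*h^5 + 1.41*h^4 + 2.89*h^3 + 1.09*h^2 - 0.23*h + 5.59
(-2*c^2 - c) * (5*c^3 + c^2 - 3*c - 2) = -10*c^5 - 7*c^4 + 5*c^3 + 7*c^2 + 2*c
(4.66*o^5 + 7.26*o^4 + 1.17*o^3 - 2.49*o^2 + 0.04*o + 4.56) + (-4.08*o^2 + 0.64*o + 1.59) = 4.66*o^5 + 7.26*o^4 + 1.17*o^3 - 6.57*o^2 + 0.68*o + 6.15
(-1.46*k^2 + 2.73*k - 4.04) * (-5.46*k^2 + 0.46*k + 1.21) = 7.9716*k^4 - 15.5774*k^3 + 21.5476*k^2 + 1.4449*k - 4.8884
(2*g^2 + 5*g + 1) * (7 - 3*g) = -6*g^3 - g^2 + 32*g + 7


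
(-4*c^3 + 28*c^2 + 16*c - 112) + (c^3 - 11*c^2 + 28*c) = -3*c^3 + 17*c^2 + 44*c - 112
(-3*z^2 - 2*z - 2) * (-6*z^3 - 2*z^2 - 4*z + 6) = 18*z^5 + 18*z^4 + 28*z^3 - 6*z^2 - 4*z - 12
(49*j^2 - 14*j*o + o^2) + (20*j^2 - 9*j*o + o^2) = 69*j^2 - 23*j*o + 2*o^2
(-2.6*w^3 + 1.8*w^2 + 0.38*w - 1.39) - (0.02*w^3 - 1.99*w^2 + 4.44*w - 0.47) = -2.62*w^3 + 3.79*w^2 - 4.06*w - 0.92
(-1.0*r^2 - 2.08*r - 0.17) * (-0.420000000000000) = 0.42*r^2 + 0.8736*r + 0.0714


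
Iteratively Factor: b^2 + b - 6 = (b + 3)*(b - 2)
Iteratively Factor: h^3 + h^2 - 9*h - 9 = (h + 1)*(h^2 - 9) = (h + 1)*(h + 3)*(h - 3)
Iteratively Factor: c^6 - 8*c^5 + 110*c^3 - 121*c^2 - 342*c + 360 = (c - 4)*(c^5 - 4*c^4 - 16*c^3 + 46*c^2 + 63*c - 90) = (c - 4)*(c + 3)*(c^4 - 7*c^3 + 5*c^2 + 31*c - 30) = (c - 4)*(c - 3)*(c + 3)*(c^3 - 4*c^2 - 7*c + 10) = (c - 4)*(c - 3)*(c - 1)*(c + 3)*(c^2 - 3*c - 10) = (c - 5)*(c - 4)*(c - 3)*(c - 1)*(c + 3)*(c + 2)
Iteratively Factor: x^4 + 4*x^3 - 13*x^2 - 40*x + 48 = (x + 4)*(x^3 - 13*x + 12) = (x + 4)^2*(x^2 - 4*x + 3) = (x - 1)*(x + 4)^2*(x - 3)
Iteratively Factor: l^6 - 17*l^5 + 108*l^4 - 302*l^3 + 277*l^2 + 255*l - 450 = (l - 5)*(l^5 - 12*l^4 + 48*l^3 - 62*l^2 - 33*l + 90) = (l - 5)^2*(l^4 - 7*l^3 + 13*l^2 + 3*l - 18) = (l - 5)^2*(l + 1)*(l^3 - 8*l^2 + 21*l - 18) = (l - 5)^2*(l - 2)*(l + 1)*(l^2 - 6*l + 9) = (l - 5)^2*(l - 3)*(l - 2)*(l + 1)*(l - 3)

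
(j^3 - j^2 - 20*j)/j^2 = j - 1 - 20/j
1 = 1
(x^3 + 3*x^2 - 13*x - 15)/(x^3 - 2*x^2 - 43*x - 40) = (x - 3)/(x - 8)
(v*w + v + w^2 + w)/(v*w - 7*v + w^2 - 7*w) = (w + 1)/(w - 7)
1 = 1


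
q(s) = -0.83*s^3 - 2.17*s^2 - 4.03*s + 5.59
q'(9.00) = -244.78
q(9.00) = -811.52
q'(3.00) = -39.46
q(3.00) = -48.44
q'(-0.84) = -2.14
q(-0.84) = 7.94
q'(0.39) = -6.10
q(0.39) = 3.64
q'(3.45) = -48.64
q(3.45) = -68.22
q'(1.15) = -12.31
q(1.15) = -3.18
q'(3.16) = -42.61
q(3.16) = -55.00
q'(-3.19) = -15.52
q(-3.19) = 23.31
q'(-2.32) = -7.36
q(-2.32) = 13.62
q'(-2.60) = -9.58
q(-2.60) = 15.99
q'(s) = -2.49*s^2 - 4.34*s - 4.03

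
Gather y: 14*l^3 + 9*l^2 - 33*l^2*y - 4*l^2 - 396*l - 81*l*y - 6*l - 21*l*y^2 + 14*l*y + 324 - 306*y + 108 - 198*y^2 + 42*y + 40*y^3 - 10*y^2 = 14*l^3 + 5*l^2 - 402*l + 40*y^3 + y^2*(-21*l - 208) + y*(-33*l^2 - 67*l - 264) + 432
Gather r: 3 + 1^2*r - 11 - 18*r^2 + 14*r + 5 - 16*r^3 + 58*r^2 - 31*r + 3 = -16*r^3 + 40*r^2 - 16*r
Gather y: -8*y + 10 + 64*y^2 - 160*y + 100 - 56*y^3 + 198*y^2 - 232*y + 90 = -56*y^3 + 262*y^2 - 400*y + 200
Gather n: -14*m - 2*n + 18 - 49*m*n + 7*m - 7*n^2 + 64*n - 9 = -7*m - 7*n^2 + n*(62 - 49*m) + 9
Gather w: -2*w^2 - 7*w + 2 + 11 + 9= -2*w^2 - 7*w + 22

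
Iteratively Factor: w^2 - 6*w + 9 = (w - 3)*(w - 3)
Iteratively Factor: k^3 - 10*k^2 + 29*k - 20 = (k - 4)*(k^2 - 6*k + 5) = (k - 4)*(k - 1)*(k - 5)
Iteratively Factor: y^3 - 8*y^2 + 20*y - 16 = (y - 2)*(y^2 - 6*y + 8) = (y - 2)^2*(y - 4)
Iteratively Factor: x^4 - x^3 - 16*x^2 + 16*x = (x + 4)*(x^3 - 5*x^2 + 4*x) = x*(x + 4)*(x^2 - 5*x + 4) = x*(x - 1)*(x + 4)*(x - 4)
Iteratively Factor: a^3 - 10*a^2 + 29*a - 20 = (a - 4)*(a^2 - 6*a + 5) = (a - 5)*(a - 4)*(a - 1)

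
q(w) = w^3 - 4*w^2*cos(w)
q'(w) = 4*w^2*sin(w) + 3*w^2 - 8*w*cos(w)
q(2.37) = 29.42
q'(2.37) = 46.11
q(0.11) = -0.05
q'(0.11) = -0.83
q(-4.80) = -118.66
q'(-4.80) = 164.29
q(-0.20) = -0.16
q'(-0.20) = 1.66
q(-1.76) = -3.12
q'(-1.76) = -5.52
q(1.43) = 1.78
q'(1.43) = 12.63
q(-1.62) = -3.74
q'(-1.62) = -3.25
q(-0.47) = -0.89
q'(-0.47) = 3.61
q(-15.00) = -2691.28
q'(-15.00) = -1.42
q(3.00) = 62.64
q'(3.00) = 55.84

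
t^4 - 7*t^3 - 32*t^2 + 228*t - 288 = (t - 8)*(t - 3)*(t - 2)*(t + 6)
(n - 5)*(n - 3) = n^2 - 8*n + 15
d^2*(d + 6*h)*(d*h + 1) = d^4*h + 6*d^3*h^2 + d^3 + 6*d^2*h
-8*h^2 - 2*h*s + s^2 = (-4*h + s)*(2*h + s)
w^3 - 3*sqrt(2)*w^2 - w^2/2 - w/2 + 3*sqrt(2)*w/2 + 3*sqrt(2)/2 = (w - 1)*(w + 1/2)*(w - 3*sqrt(2))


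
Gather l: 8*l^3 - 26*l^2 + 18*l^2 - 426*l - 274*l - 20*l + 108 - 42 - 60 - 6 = 8*l^3 - 8*l^2 - 720*l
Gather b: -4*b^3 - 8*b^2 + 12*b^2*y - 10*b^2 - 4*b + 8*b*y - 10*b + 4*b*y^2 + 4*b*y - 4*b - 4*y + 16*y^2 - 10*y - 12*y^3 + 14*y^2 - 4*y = -4*b^3 + b^2*(12*y - 18) + b*(4*y^2 + 12*y - 18) - 12*y^3 + 30*y^2 - 18*y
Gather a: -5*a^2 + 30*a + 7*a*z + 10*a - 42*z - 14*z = -5*a^2 + a*(7*z + 40) - 56*z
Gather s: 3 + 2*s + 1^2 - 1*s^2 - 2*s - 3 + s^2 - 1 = 0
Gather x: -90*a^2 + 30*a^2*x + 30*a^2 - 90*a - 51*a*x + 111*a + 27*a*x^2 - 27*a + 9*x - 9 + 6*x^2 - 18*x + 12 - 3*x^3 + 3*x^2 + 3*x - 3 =-60*a^2 - 6*a - 3*x^3 + x^2*(27*a + 9) + x*(30*a^2 - 51*a - 6)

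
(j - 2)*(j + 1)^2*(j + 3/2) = j^4 + 3*j^3/2 - 3*j^2 - 13*j/2 - 3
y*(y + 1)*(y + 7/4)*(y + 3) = y^4 + 23*y^3/4 + 10*y^2 + 21*y/4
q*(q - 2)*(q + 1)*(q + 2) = q^4 + q^3 - 4*q^2 - 4*q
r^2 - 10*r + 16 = (r - 8)*(r - 2)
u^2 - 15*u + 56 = (u - 8)*(u - 7)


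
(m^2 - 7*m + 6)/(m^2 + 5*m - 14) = (m^2 - 7*m + 6)/(m^2 + 5*m - 14)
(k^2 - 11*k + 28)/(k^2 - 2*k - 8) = (k - 7)/(k + 2)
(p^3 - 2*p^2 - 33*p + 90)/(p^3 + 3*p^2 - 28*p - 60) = (p - 3)/(p + 2)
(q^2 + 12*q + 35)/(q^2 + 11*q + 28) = (q + 5)/(q + 4)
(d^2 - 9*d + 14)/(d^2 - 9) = (d^2 - 9*d + 14)/(d^2 - 9)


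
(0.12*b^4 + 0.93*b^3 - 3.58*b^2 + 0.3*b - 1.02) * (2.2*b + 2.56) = 0.264*b^5 + 2.3532*b^4 - 5.4952*b^3 - 8.5048*b^2 - 1.476*b - 2.6112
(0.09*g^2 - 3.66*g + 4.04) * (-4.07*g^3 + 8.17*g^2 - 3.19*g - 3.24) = -0.3663*g^5 + 15.6315*g^4 - 46.6321*g^3 + 44.3906*g^2 - 1.0292*g - 13.0896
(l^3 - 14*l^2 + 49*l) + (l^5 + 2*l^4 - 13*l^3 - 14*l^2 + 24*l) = l^5 + 2*l^4 - 12*l^3 - 28*l^2 + 73*l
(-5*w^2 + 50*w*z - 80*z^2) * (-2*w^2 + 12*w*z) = 10*w^4 - 160*w^3*z + 760*w^2*z^2 - 960*w*z^3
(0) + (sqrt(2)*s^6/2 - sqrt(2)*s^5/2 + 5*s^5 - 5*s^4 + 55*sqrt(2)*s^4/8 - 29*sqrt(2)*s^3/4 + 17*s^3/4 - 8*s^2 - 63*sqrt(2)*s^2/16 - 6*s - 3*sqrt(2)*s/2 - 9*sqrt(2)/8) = sqrt(2)*s^6/2 - sqrt(2)*s^5/2 + 5*s^5 - 5*s^4 + 55*sqrt(2)*s^4/8 - 29*sqrt(2)*s^3/4 + 17*s^3/4 - 8*s^2 - 63*sqrt(2)*s^2/16 - 6*s - 3*sqrt(2)*s/2 - 9*sqrt(2)/8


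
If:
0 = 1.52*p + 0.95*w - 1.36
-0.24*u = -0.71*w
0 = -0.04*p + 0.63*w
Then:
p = 0.86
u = 0.16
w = 0.05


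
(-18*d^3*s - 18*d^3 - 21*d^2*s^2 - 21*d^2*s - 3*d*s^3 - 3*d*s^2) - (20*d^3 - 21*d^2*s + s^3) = -18*d^3*s - 38*d^3 - 21*d^2*s^2 - 3*d*s^3 - 3*d*s^2 - s^3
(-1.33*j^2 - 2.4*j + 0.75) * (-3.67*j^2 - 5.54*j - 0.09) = 4.8811*j^4 + 16.1762*j^3 + 10.6632*j^2 - 3.939*j - 0.0675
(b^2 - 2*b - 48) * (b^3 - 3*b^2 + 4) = b^5 - 5*b^4 - 42*b^3 + 148*b^2 - 8*b - 192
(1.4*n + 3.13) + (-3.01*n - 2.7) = 0.43 - 1.61*n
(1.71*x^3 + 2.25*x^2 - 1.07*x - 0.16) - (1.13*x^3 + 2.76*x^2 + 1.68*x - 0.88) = 0.58*x^3 - 0.51*x^2 - 2.75*x + 0.72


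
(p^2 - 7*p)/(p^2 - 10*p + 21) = p/(p - 3)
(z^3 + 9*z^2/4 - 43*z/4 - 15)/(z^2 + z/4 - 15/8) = 2*(4*z^3 + 9*z^2 - 43*z - 60)/(8*z^2 + 2*z - 15)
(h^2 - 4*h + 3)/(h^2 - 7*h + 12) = (h - 1)/(h - 4)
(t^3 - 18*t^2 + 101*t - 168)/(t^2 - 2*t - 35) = (t^2 - 11*t + 24)/(t + 5)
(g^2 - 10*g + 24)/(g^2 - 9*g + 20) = (g - 6)/(g - 5)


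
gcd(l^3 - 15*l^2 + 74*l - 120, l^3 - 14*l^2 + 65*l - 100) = l^2 - 9*l + 20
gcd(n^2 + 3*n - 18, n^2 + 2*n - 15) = n - 3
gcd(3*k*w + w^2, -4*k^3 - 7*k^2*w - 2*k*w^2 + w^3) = 1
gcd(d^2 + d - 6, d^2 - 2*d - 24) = 1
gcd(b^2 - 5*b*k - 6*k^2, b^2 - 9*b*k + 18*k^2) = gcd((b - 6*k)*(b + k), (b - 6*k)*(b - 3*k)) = b - 6*k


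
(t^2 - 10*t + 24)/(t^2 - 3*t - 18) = (t - 4)/(t + 3)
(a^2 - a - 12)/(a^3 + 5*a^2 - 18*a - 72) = 1/(a + 6)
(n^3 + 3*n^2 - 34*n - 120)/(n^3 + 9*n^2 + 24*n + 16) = (n^2 - n - 30)/(n^2 + 5*n + 4)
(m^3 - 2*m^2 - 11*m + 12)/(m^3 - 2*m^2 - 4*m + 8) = (m^3 - 2*m^2 - 11*m + 12)/(m^3 - 2*m^2 - 4*m + 8)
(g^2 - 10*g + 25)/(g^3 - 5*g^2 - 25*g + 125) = 1/(g + 5)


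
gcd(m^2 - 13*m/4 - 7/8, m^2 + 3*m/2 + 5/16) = m + 1/4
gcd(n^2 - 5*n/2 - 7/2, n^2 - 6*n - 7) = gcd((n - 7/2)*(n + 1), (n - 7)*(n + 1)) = n + 1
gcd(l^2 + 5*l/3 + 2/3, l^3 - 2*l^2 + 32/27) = l + 2/3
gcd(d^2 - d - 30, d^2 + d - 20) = d + 5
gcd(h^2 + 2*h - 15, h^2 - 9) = h - 3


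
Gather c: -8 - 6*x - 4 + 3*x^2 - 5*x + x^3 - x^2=x^3 + 2*x^2 - 11*x - 12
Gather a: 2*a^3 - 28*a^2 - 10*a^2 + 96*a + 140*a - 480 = 2*a^3 - 38*a^2 + 236*a - 480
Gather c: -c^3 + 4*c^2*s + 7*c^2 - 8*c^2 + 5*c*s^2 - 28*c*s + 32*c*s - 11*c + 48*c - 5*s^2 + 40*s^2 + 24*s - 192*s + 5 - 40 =-c^3 + c^2*(4*s - 1) + c*(5*s^2 + 4*s + 37) + 35*s^2 - 168*s - 35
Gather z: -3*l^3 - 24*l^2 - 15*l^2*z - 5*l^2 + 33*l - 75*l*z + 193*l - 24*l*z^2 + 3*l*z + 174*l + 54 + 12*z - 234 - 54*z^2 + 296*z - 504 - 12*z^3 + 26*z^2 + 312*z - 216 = -3*l^3 - 29*l^2 + 400*l - 12*z^3 + z^2*(-24*l - 28) + z*(-15*l^2 - 72*l + 620) - 900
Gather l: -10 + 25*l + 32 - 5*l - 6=20*l + 16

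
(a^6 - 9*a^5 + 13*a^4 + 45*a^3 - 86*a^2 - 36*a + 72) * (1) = a^6 - 9*a^5 + 13*a^4 + 45*a^3 - 86*a^2 - 36*a + 72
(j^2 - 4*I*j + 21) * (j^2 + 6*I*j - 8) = j^4 + 2*I*j^3 + 37*j^2 + 158*I*j - 168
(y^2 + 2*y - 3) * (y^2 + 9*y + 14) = y^4 + 11*y^3 + 29*y^2 + y - 42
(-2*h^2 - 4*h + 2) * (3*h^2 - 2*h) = -6*h^4 - 8*h^3 + 14*h^2 - 4*h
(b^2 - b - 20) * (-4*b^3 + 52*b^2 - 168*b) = -4*b^5 + 56*b^4 - 140*b^3 - 872*b^2 + 3360*b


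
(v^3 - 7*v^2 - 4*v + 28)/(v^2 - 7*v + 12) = (v^3 - 7*v^2 - 4*v + 28)/(v^2 - 7*v + 12)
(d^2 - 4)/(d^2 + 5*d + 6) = (d - 2)/(d + 3)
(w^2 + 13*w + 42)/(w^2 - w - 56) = (w + 6)/(w - 8)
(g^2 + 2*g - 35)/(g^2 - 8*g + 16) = (g^2 + 2*g - 35)/(g^2 - 8*g + 16)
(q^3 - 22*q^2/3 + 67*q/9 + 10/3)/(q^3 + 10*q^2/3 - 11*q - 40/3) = (9*q^3 - 66*q^2 + 67*q + 30)/(3*(3*q^3 + 10*q^2 - 33*q - 40))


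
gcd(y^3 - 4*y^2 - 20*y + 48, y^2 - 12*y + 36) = y - 6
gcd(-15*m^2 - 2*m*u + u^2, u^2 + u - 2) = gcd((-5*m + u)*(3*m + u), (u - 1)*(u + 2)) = 1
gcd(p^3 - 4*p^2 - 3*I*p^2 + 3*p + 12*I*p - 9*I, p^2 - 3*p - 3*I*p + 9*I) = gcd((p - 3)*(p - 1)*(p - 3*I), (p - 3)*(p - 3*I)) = p^2 + p*(-3 - 3*I) + 9*I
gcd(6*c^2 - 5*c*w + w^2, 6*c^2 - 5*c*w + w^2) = 6*c^2 - 5*c*w + w^2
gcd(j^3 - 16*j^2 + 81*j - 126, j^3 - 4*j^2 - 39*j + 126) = j^2 - 10*j + 21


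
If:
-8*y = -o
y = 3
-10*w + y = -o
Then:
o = 24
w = 27/10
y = 3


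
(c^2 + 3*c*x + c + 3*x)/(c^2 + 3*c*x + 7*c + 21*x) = (c + 1)/(c + 7)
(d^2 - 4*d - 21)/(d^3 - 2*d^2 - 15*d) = (d - 7)/(d*(d - 5))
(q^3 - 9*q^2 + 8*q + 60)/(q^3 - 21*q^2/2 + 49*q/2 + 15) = 2*(q + 2)/(2*q + 1)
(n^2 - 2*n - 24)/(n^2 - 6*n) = (n + 4)/n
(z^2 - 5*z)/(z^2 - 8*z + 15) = z/(z - 3)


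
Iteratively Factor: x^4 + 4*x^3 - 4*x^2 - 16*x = (x - 2)*(x^3 + 6*x^2 + 8*x) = (x - 2)*(x + 2)*(x^2 + 4*x) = x*(x - 2)*(x + 2)*(x + 4)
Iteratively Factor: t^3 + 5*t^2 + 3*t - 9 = (t + 3)*(t^2 + 2*t - 3) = (t + 3)^2*(t - 1)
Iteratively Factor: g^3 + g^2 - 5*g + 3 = (g - 1)*(g^2 + 2*g - 3) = (g - 1)^2*(g + 3)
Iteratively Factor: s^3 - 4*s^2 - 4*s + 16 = (s + 2)*(s^2 - 6*s + 8) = (s - 2)*(s + 2)*(s - 4)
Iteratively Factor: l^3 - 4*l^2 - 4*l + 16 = (l - 2)*(l^2 - 2*l - 8) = (l - 2)*(l + 2)*(l - 4)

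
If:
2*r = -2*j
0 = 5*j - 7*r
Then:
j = 0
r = 0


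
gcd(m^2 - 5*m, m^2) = m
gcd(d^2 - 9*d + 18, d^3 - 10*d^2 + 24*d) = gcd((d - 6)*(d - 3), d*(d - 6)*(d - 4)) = d - 6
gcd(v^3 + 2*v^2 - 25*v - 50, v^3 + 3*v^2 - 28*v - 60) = v^2 - 3*v - 10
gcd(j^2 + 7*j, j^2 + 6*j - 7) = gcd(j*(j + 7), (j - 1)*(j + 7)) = j + 7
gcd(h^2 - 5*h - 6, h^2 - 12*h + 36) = h - 6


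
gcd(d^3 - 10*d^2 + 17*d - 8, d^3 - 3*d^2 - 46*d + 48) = d^2 - 9*d + 8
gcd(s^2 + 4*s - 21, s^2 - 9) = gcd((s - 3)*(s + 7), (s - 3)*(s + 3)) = s - 3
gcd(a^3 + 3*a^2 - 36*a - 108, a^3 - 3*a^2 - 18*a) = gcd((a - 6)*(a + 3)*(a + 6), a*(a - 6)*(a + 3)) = a^2 - 3*a - 18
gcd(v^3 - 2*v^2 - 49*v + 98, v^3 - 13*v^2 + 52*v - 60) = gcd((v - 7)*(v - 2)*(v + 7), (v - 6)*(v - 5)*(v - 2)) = v - 2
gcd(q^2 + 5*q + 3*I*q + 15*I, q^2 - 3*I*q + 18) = q + 3*I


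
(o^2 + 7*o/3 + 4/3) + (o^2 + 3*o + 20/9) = 2*o^2 + 16*o/3 + 32/9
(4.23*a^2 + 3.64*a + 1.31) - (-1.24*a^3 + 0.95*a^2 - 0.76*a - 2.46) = 1.24*a^3 + 3.28*a^2 + 4.4*a + 3.77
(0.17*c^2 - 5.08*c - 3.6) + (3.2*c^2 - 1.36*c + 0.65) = 3.37*c^2 - 6.44*c - 2.95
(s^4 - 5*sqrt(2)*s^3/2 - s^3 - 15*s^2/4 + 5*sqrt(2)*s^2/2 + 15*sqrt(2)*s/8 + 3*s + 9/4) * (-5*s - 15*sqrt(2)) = -5*s^5 - 5*sqrt(2)*s^4/2 + 5*s^4 + 5*sqrt(2)*s^3/2 + 375*s^3/4 - 90*s^2 + 375*sqrt(2)*s^2/8 - 135*s/2 - 45*sqrt(2)*s - 135*sqrt(2)/4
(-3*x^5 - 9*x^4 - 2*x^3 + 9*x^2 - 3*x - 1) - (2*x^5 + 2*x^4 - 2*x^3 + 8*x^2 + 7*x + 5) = -5*x^5 - 11*x^4 + x^2 - 10*x - 6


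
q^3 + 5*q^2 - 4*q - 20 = (q - 2)*(q + 2)*(q + 5)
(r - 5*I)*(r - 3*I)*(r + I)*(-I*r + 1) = -I*r^4 - 6*r^3 - 22*r - 15*I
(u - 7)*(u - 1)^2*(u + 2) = u^4 - 7*u^3 - 3*u^2 + 23*u - 14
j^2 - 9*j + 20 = (j - 5)*(j - 4)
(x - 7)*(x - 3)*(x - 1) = x^3 - 11*x^2 + 31*x - 21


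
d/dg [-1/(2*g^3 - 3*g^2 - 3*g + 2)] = 3*(2*g^2 - 2*g - 1)/(2*g^3 - 3*g^2 - 3*g + 2)^2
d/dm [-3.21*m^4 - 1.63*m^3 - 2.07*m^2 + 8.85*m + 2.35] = -12.84*m^3 - 4.89*m^2 - 4.14*m + 8.85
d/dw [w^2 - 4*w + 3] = 2*w - 4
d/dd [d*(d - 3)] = 2*d - 3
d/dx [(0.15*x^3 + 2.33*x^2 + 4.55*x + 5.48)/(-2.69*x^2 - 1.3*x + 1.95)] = (-0.4035*x^4 - 0.389999999999999*x^3 + 10.088*x^2 + 38.5694*x + 15.9965)/(7.2361*x^4 + 6.994*x^3 - 8.801*x^2 - 5.07*x + 3.8025)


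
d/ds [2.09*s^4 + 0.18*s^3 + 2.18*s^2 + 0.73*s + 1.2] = 8.36*s^3 + 0.54*s^2 + 4.36*s + 0.73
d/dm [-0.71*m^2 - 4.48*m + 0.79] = -1.42*m - 4.48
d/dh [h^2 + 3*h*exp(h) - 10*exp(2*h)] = 3*h*exp(h) + 2*h - 20*exp(2*h) + 3*exp(h)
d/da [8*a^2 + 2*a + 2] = 16*a + 2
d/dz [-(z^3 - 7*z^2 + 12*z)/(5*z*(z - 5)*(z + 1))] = (-3*z^2 + 34*z - 83)/(5*(z^4 - 8*z^3 + 6*z^2 + 40*z + 25))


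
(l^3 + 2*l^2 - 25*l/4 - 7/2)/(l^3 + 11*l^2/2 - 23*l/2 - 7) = (l + 7/2)/(l + 7)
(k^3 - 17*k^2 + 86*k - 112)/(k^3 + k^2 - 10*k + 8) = (k^2 - 15*k + 56)/(k^2 + 3*k - 4)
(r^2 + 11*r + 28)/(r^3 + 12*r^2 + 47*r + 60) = (r + 7)/(r^2 + 8*r + 15)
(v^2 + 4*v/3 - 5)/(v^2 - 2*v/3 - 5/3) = (v + 3)/(v + 1)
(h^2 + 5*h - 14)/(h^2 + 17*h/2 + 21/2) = 2*(h - 2)/(2*h + 3)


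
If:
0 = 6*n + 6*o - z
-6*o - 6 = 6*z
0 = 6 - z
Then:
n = 8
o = -7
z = 6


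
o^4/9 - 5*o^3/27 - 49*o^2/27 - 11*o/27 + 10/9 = (o/3 + 1/3)*(o/3 + 1)*(o - 5)*(o - 2/3)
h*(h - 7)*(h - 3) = h^3 - 10*h^2 + 21*h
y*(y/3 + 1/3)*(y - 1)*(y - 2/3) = y^4/3 - 2*y^3/9 - y^2/3 + 2*y/9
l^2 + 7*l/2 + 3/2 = (l + 1/2)*(l + 3)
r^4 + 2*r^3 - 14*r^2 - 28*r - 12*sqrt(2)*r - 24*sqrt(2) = (r + 2)*(r - 3*sqrt(2))*(r + sqrt(2))*(r + 2*sqrt(2))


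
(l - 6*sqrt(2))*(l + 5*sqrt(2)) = l^2 - sqrt(2)*l - 60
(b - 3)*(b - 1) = b^2 - 4*b + 3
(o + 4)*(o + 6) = o^2 + 10*o + 24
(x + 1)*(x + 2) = x^2 + 3*x + 2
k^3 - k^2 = k^2*(k - 1)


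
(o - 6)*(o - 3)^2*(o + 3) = o^4 - 9*o^3 + 9*o^2 + 81*o - 162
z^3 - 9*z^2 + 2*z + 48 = (z - 8)*(z - 3)*(z + 2)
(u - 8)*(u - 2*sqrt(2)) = u^2 - 8*u - 2*sqrt(2)*u + 16*sqrt(2)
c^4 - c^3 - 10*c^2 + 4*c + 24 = (c - 3)*(c - 2)*(c + 2)^2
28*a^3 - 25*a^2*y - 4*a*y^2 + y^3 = (-7*a + y)*(-a + y)*(4*a + y)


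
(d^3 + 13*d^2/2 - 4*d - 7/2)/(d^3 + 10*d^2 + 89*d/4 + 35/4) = 2*(d - 1)/(2*d + 5)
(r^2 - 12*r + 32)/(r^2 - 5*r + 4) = (r - 8)/(r - 1)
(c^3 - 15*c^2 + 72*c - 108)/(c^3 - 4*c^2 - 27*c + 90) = (c - 6)/(c + 5)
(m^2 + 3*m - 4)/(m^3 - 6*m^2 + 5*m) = (m + 4)/(m*(m - 5))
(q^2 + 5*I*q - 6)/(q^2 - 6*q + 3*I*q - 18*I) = (q + 2*I)/(q - 6)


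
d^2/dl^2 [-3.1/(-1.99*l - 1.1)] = 24.55262/(1.99*l + 1.1)^3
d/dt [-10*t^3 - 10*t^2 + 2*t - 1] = -30*t^2 - 20*t + 2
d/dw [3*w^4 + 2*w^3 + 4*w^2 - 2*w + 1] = 12*w^3 + 6*w^2 + 8*w - 2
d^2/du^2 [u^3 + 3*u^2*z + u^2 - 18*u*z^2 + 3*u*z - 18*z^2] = 6*u + 6*z + 2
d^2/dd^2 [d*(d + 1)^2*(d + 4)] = 12*d^2 + 36*d + 18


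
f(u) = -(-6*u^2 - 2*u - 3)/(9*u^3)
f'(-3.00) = -0.07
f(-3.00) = -0.21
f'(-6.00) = -0.02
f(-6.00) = -0.11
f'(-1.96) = -0.18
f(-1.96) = -0.33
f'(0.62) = -10.37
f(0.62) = 3.05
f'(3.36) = -0.08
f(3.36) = 0.23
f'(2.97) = -0.11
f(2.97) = 0.26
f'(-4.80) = -0.03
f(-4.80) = -0.13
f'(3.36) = -0.08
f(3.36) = 0.23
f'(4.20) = -0.05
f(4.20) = 0.18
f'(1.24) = -1.09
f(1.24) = 0.86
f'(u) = -(-12*u - 2)/(9*u^3) + (-6*u^2 - 2*u - 3)/(3*u^4) = (-6*u^2 - 4*u - 9)/(9*u^4)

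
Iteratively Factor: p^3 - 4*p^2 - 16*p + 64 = (p - 4)*(p^2 - 16) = (p - 4)*(p + 4)*(p - 4)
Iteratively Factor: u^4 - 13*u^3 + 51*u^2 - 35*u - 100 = (u + 1)*(u^3 - 14*u^2 + 65*u - 100) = (u - 5)*(u + 1)*(u^2 - 9*u + 20) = (u - 5)^2*(u + 1)*(u - 4)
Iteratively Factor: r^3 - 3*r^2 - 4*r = (r + 1)*(r^2 - 4*r) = (r - 4)*(r + 1)*(r)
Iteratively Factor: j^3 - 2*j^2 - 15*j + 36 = (j - 3)*(j^2 + j - 12) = (j - 3)^2*(j + 4)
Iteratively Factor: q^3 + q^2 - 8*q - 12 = (q + 2)*(q^2 - q - 6) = (q + 2)^2*(q - 3)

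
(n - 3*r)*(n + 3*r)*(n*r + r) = n^3*r + n^2*r - 9*n*r^3 - 9*r^3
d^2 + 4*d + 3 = (d + 1)*(d + 3)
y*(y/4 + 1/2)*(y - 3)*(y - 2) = y^4/4 - 3*y^3/4 - y^2 + 3*y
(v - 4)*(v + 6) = v^2 + 2*v - 24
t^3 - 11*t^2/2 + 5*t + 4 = (t - 4)*(t - 2)*(t + 1/2)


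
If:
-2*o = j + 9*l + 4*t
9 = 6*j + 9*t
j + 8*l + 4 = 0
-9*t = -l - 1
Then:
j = 68/47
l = -32/47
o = 320/141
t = 5/141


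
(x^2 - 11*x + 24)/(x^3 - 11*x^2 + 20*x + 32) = (x - 3)/(x^2 - 3*x - 4)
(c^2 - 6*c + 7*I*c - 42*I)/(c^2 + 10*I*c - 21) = (c - 6)/(c + 3*I)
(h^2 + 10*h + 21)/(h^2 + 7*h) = (h + 3)/h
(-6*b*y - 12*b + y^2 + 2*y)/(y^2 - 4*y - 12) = (-6*b + y)/(y - 6)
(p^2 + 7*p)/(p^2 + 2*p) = (p + 7)/(p + 2)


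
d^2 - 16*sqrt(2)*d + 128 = (d - 8*sqrt(2))^2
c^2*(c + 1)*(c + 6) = c^4 + 7*c^3 + 6*c^2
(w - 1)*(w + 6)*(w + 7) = w^3 + 12*w^2 + 29*w - 42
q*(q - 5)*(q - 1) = q^3 - 6*q^2 + 5*q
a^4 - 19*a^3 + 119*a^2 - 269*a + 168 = (a - 8)*(a - 7)*(a - 3)*(a - 1)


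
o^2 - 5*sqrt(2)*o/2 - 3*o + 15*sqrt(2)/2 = (o - 3)*(o - 5*sqrt(2)/2)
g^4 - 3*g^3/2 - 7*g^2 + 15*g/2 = g*(g - 3)*(g - 1)*(g + 5/2)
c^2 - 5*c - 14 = (c - 7)*(c + 2)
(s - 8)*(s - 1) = s^2 - 9*s + 8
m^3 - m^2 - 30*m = m*(m - 6)*(m + 5)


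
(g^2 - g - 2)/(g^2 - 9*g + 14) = (g + 1)/(g - 7)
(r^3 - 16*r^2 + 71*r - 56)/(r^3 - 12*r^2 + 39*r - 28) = (r - 8)/(r - 4)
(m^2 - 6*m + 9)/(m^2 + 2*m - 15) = (m - 3)/(m + 5)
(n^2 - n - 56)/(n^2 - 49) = (n - 8)/(n - 7)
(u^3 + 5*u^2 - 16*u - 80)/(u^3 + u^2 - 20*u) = (u + 4)/u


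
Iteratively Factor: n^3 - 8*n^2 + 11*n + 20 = (n - 5)*(n^2 - 3*n - 4) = (n - 5)*(n - 4)*(n + 1)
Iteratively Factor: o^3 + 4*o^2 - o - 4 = (o + 1)*(o^2 + 3*o - 4) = (o + 1)*(o + 4)*(o - 1)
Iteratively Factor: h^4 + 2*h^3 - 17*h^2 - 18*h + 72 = (h - 3)*(h^3 + 5*h^2 - 2*h - 24) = (h - 3)*(h + 3)*(h^2 + 2*h - 8) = (h - 3)*(h - 2)*(h + 3)*(h + 4)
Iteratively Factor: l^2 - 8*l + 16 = (l - 4)*(l - 4)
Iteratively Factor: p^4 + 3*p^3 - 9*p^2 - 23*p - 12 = (p - 3)*(p^3 + 6*p^2 + 9*p + 4) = (p - 3)*(p + 1)*(p^2 + 5*p + 4) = (p - 3)*(p + 1)^2*(p + 4)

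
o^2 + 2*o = o*(o + 2)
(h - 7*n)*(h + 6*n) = h^2 - h*n - 42*n^2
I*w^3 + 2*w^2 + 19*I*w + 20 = (w - 5*I)*(w + 4*I)*(I*w + 1)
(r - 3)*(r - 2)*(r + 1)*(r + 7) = r^4 + 3*r^3 - 27*r^2 + 13*r + 42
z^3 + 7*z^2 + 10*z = z*(z + 2)*(z + 5)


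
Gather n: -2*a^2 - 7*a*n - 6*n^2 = -2*a^2 - 7*a*n - 6*n^2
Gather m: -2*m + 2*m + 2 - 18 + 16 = 0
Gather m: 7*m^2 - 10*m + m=7*m^2 - 9*m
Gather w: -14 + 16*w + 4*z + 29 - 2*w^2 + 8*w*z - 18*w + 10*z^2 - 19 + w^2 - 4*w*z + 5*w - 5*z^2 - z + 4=-w^2 + w*(4*z + 3) + 5*z^2 + 3*z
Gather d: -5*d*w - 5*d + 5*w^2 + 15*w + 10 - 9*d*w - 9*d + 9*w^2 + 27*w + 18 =d*(-14*w - 14) + 14*w^2 + 42*w + 28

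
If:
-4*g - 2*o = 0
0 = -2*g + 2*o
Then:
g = 0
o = 0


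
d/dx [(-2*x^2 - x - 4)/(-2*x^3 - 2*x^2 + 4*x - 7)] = (-4*x^4 - 4*x^3 - 34*x^2 + 12*x + 23)/(4*x^6 + 8*x^5 - 12*x^4 + 12*x^3 + 44*x^2 - 56*x + 49)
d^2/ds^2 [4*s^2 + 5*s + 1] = 8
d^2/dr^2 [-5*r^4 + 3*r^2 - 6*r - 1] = 6 - 60*r^2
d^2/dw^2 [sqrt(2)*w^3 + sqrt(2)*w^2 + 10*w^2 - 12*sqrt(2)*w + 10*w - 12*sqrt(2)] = 6*sqrt(2)*w + 2*sqrt(2) + 20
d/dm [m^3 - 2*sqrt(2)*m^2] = m*(3*m - 4*sqrt(2))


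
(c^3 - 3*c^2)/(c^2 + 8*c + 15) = c^2*(c - 3)/(c^2 + 8*c + 15)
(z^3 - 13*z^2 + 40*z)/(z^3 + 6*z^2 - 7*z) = (z^2 - 13*z + 40)/(z^2 + 6*z - 7)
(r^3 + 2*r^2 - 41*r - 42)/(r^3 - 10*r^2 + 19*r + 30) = (r + 7)/(r - 5)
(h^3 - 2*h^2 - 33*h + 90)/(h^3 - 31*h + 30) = (h - 3)/(h - 1)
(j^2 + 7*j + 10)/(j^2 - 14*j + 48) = (j^2 + 7*j + 10)/(j^2 - 14*j + 48)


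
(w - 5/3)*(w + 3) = w^2 + 4*w/3 - 5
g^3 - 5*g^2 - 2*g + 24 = (g - 4)*(g - 3)*(g + 2)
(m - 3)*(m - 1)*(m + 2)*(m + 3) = m^4 + m^3 - 11*m^2 - 9*m + 18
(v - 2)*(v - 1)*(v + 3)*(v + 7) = v^4 + 7*v^3 - 7*v^2 - 43*v + 42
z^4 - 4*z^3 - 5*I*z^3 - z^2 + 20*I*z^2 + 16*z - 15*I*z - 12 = (z - 3)*(z - 1)*(z - 4*I)*(z - I)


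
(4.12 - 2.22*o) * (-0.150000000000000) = 0.333*o - 0.618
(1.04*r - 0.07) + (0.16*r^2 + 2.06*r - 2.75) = 0.16*r^2 + 3.1*r - 2.82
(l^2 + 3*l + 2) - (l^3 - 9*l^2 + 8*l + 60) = -l^3 + 10*l^2 - 5*l - 58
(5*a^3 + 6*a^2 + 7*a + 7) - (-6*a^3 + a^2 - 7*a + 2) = 11*a^3 + 5*a^2 + 14*a + 5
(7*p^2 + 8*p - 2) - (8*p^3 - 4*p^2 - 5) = -8*p^3 + 11*p^2 + 8*p + 3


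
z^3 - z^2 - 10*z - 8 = (z - 4)*(z + 1)*(z + 2)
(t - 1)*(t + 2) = t^2 + t - 2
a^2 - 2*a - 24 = (a - 6)*(a + 4)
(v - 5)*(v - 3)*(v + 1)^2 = v^4 - 6*v^3 + 22*v + 15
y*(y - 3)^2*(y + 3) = y^4 - 3*y^3 - 9*y^2 + 27*y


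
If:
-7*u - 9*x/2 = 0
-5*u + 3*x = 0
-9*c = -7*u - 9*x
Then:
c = 0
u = 0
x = 0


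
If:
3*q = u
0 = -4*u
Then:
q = 0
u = 0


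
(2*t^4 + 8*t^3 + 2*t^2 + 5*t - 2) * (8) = 16*t^4 + 64*t^3 + 16*t^2 + 40*t - 16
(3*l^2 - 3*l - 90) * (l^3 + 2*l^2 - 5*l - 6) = 3*l^5 + 3*l^4 - 111*l^3 - 183*l^2 + 468*l + 540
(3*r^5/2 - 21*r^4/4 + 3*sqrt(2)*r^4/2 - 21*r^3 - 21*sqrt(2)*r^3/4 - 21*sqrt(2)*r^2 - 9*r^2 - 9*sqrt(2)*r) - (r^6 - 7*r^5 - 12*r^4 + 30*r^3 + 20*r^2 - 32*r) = -r^6 + 17*r^5/2 + 3*sqrt(2)*r^4/2 + 27*r^4/4 - 51*r^3 - 21*sqrt(2)*r^3/4 - 21*sqrt(2)*r^2 - 29*r^2 - 9*sqrt(2)*r + 32*r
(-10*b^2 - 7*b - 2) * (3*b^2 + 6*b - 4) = -30*b^4 - 81*b^3 - 8*b^2 + 16*b + 8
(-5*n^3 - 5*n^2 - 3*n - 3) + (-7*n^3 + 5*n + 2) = -12*n^3 - 5*n^2 + 2*n - 1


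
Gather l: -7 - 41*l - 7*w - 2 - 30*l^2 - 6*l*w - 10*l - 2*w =-30*l^2 + l*(-6*w - 51) - 9*w - 9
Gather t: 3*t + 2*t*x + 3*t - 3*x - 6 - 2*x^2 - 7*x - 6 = t*(2*x + 6) - 2*x^2 - 10*x - 12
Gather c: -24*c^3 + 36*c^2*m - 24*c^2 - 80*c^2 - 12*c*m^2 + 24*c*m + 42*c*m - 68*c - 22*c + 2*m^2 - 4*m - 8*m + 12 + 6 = -24*c^3 + c^2*(36*m - 104) + c*(-12*m^2 + 66*m - 90) + 2*m^2 - 12*m + 18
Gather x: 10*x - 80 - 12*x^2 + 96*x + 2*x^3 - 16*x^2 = 2*x^3 - 28*x^2 + 106*x - 80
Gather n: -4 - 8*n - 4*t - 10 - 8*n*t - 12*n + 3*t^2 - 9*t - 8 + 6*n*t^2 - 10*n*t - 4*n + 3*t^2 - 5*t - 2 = n*(6*t^2 - 18*t - 24) + 6*t^2 - 18*t - 24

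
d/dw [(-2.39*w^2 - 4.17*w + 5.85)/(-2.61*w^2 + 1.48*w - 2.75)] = (-14.4209*w^2 + 43.682*w + 2.8095)/(6.8121*w^4 - 7.7256*w^3 + 16.5454*w^2 - 8.14*w + 7.5625)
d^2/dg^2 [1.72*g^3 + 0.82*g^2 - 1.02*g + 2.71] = 10.32*g + 1.64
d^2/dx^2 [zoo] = 0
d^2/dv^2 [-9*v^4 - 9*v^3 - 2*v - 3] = 54*v*(-2*v - 1)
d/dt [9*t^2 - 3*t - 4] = 18*t - 3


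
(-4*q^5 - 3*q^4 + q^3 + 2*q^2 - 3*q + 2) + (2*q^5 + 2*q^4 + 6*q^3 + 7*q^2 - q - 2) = -2*q^5 - q^4 + 7*q^3 + 9*q^2 - 4*q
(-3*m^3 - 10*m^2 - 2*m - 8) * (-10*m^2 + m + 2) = 30*m^5 + 97*m^4 + 4*m^3 + 58*m^2 - 12*m - 16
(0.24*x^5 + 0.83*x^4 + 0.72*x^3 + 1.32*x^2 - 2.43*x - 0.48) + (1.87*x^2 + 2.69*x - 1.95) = 0.24*x^5 + 0.83*x^4 + 0.72*x^3 + 3.19*x^2 + 0.26*x - 2.43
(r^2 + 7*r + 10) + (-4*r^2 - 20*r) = -3*r^2 - 13*r + 10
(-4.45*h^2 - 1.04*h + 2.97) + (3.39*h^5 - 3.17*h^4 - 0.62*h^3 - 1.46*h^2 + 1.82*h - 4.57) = 3.39*h^5 - 3.17*h^4 - 0.62*h^3 - 5.91*h^2 + 0.78*h - 1.6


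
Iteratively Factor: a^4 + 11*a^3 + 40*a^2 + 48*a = (a)*(a^3 + 11*a^2 + 40*a + 48) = a*(a + 4)*(a^2 + 7*a + 12) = a*(a + 4)^2*(a + 3)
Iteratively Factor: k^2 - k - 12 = (k + 3)*(k - 4)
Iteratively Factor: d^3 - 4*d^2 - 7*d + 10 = (d - 5)*(d^2 + d - 2) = (d - 5)*(d + 2)*(d - 1)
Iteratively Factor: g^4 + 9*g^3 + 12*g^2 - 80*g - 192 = (g - 3)*(g^3 + 12*g^2 + 48*g + 64) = (g - 3)*(g + 4)*(g^2 + 8*g + 16) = (g - 3)*(g + 4)^2*(g + 4)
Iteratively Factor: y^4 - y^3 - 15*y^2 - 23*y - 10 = (y + 1)*(y^3 - 2*y^2 - 13*y - 10) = (y + 1)^2*(y^2 - 3*y - 10) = (y + 1)^2*(y + 2)*(y - 5)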